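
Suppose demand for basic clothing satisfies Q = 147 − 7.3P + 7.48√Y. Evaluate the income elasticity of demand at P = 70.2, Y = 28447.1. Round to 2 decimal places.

0.70

At P = 70.2, Y = 28447.1: Q = 896.137.
Holding P constant, ∂Q/∂Y = 7.48/(2√Y) = 0.0221744.
η_Y = (∂Q/∂Y)·(Y/Q) = 0.0221744 × (28447.1/896.137) = 0.70.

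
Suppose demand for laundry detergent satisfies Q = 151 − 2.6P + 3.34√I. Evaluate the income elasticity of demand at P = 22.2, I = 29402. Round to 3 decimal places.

0.430

At P = 22.2, I = 29402: Q = 665.990.
Holding P constant, ∂Q/∂I = 3.34/(2√I) = 0.00973931.
η_I = (∂Q/∂I)·(I/Q) = 0.00973931 × (29402/665.990) = 0.430.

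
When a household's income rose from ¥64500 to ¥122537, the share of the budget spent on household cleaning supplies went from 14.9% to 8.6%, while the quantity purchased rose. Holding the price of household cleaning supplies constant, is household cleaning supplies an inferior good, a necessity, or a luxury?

Quantity rises but the budget share falls as income rises, so 0 < η < 1.

necessity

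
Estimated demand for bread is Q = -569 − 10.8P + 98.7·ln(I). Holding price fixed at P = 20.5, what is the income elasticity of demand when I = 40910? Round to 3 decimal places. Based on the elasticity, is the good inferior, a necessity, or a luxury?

0.383 (necessity)

At P = 20.5, I = 40910: Q = 257.708.
Holding P constant, ∂Q/∂I = 98.7/I = 0.00241261.
η_I = (∂Q/∂I)·(I/Q) = 0.00241261 × (40910/257.708) = 0.383.
Since 0 < η < 1, this is a necessity.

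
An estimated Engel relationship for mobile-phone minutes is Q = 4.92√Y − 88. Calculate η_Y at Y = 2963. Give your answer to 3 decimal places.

At Y = 2963: Q = 179.813.
dQ/dY = 4.92/(2√Y) = 0.0451928 at this income.
η = (dQ/dY)·(Y/Q) = 0.0451928 × (2963/179.813) = 0.745.

0.745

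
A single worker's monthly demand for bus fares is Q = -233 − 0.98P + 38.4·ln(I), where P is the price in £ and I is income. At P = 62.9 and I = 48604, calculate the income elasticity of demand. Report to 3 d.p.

At P = 62.9, I = 48604: Q = 119.750.
Holding P constant, ∂Q/∂I = 38.4/I = 0.000790058.
η_I = (∂Q/∂I)·(I/Q) = 0.000790058 × (48604/119.750) = 0.321.

0.321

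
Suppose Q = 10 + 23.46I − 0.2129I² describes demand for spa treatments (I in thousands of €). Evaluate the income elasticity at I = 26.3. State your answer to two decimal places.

At I = 26.3: Q = 479.7372.
dQ/dI = 23.46 − 0.4258I = 12.26146.
η = (dQ/dI)·(I/Q) = 12.26146 × (26.3/479.7372) = 0.67.

0.67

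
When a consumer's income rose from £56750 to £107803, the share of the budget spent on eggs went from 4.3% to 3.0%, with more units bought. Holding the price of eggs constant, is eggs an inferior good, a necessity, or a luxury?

Quantity rises but the budget share falls as income rises, so 0 < η < 1.

necessity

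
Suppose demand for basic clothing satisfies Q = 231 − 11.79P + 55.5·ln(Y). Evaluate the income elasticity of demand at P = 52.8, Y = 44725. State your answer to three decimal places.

At P = 52.8, Y = 44725: Q = 202.798.
Holding P constant, ∂Q/∂Y = 55.5/Y = 0.00124092.
η_Y = (∂Q/∂Y)·(Y/Q) = 0.00124092 × (44725/202.798) = 0.274.

0.274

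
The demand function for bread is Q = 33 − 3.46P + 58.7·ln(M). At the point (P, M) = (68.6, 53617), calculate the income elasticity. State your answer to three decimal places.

0.135

At P = 68.6, M = 53617: Q = 434.865.
Holding P constant, ∂Q/∂M = 58.7/M = 0.0010948.
η_M = (∂Q/∂M)·(M/Q) = 0.0010948 × (53617/434.865) = 0.135.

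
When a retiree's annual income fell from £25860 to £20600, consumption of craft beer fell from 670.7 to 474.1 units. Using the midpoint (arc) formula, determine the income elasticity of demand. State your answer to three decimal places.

ΔQ = 474.1 − 670.7 = -196.6; midpoint Q̄ = (670.7 + 474.1)/2 = 572.4.
ΔI = 20600 − 25860 = -5260; midpoint Ī = (25860 + 20600)/2 = 23230.
η = (ΔQ/Q̄) ÷ (ΔI/Ī) = (-196.6/572.4) ÷ (-5260/23230) = 1.517.

1.517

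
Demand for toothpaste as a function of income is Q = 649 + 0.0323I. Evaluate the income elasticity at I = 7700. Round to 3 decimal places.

0.277

At I = 7700: Q = 897.710.
dQ/dI = 0.0323.
η = (dQ/dI)·(I/Q) = 0.0323 × (7700/897.710) = 0.277.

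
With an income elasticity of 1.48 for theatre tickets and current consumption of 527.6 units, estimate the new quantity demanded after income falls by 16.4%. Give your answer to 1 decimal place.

399.5

%ΔQ ≈ η × %ΔI = 1.48 × (-16.4%) = -24.272%.
New Q ≈ 527.6 × (1 − 0.24272) = 399.5.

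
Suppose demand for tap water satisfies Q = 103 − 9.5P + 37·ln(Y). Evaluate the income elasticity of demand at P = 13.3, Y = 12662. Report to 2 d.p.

0.11

At P = 13.3, Y = 12662: Q = 326.165.
Holding P constant, ∂Q/∂Y = 37/Y = 0.00292213.
η_Y = (∂Q/∂Y)·(Y/Q) = 0.00292213 × (12662/326.165) = 0.11.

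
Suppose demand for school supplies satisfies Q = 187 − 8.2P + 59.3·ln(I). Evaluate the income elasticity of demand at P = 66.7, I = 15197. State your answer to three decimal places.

0.281

At P = 66.7, I = 15197: Q = 211.051.
Holding P constant, ∂Q/∂I = 59.3/I = 0.00390209.
η_I = (∂Q/∂I)·(I/Q) = 0.00390209 × (15197/211.051) = 0.281.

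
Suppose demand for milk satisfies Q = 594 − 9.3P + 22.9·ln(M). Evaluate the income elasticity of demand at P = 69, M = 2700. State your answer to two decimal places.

0.17

At P = 69, M = 2700: Q = 133.233.
Holding P constant, ∂Q/∂M = 22.9/M = 0.00848148.
η_M = (∂Q/∂M)·(M/Q) = 0.00848148 × (2700/133.233) = 0.17.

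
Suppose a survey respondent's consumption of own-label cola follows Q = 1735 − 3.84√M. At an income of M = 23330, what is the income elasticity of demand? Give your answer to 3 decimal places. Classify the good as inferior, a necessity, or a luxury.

At M = 23330: Q = 1148.472.
dQ/dM = -3.84/(2√M) = -0.0125702 at this income.
η = (dQ/dM)·(M/Q) = -0.0125702 × (23330/1148.472) = -0.255.
Since η < 0, the good is an inferior good.

-0.255 (inferior good)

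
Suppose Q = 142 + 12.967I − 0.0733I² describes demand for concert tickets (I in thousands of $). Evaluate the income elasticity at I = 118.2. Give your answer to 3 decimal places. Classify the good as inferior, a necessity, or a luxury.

-0.792 (inferior good)

At I = 118.2: Q = 650.6075.
dQ/dI = 12.967 − 0.1466I = -4.36112.
η = (dQ/dI)·(I/Q) = -4.36112 × (118.2/650.6075) = -0.792.
η < 0 ⇒ inferior good.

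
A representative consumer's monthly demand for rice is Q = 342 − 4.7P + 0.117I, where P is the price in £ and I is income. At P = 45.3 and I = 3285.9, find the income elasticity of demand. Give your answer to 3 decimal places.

At P = 45.3, I = 3285.9: Q = 513.540.
Holding P constant, ∂Q/∂I = 0.117.
η_I = (∂Q/∂I)·(I/Q) = 0.117 × (3285.9/513.540) = 0.749.

0.749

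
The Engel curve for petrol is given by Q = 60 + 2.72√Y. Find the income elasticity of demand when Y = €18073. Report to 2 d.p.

At Y = 18073: Q = 425.666.
dQ/dY = 2.72/(2√Y) = 0.0101163 at this income.
η = (dQ/dY)·(Y/Q) = 0.0101163 × (18073/425.666) = 0.43.

0.43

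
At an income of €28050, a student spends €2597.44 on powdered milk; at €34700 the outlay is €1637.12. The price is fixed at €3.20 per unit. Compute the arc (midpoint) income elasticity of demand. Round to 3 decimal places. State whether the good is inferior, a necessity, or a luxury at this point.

-2.140 (inferior good)

With a constant price, Q₁ = 2597.44/3.20 = 811.700 and Q₂ = 1637.12/3.20 = 511.600 (equivalently, work directly with expenditure since P cancels).
Midpoint %ΔQ = (1637.12 − 2597.44)/2117.28 = -0.45356; midpoint %ΔI = (34700 − 28050)/31375 = 0.21195.
η = -0.45356 / 0.21195 = -2.140.
η < 0 ⇒ inferior good.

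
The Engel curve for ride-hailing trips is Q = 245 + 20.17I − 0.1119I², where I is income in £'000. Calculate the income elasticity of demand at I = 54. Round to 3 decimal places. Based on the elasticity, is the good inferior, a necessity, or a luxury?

0.433 (necessity)

At I = 54: Q = 1007.8796.
dQ/dI = 20.17 − 0.2238I = 8.08480.
η = (dQ/dI)·(I/Q) = 8.08480 × (54/1007.8796) = 0.433.
0 < η < 1 ⇒ necessity.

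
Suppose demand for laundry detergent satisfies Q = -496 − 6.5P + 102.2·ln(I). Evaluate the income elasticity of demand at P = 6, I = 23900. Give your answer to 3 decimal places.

At P = 6, I = 23900: Q = 495.343.
Holding P constant, ∂Q/∂I = 102.2/I = 0.00427615.
η_I = (∂Q/∂I)·(I/Q) = 0.00427615 × (23900/495.343) = 0.206.

0.206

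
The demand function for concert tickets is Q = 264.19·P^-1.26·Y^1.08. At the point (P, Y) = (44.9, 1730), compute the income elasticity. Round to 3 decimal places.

1.080

For a multiplicative demand Q = A·P^α·Y^β, the income elasticity is β everywhere.
Here β = 1.08, so η = 1.080.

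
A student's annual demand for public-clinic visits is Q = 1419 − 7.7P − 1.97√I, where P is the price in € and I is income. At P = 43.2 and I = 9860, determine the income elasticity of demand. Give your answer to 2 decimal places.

At P = 43.2, I = 9860: Q = 890.744.
Holding P constant, ∂Q/∂I = -1.97/(2√I) = -0.00991968.
η_I = (∂Q/∂I)·(I/Q) = -0.00991968 × (9860/890.744) = -0.11.

-0.11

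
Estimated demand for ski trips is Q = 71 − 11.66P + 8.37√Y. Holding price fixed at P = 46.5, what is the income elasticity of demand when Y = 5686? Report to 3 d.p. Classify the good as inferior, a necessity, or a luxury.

At P = 46.5, Y = 5686: Q = 159.955.
Holding P constant, ∂Q/∂Y = 8.37/(2√Y) = 0.0554999.
η_Y = (∂Q/∂Y)·(Y/Q) = 0.0554999 × (5686/159.955) = 1.973.
Since η > 1, this is a luxury.

1.973 (luxury)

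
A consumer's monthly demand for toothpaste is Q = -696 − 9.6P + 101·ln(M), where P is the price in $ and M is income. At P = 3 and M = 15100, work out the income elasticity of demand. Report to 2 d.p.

0.41

At P = 3, M = 15100: Q = 247.067.
Holding P constant, ∂Q/∂M = 101/M = 0.00668874.
η_M = (∂Q/∂M)·(M/Q) = 0.00668874 × (15100/247.067) = 0.41.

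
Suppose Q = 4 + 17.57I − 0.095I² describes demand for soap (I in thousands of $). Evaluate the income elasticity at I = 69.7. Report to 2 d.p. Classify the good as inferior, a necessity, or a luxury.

At I = 69.7: Q = 767.1105.
dQ/dI = 17.57 − 0.19I = 4.32700.
η = (dQ/dI)·(I/Q) = 4.32700 × (69.7/767.1105) = 0.39.
0 < η < 1 ⇒ necessity.

0.39 (necessity)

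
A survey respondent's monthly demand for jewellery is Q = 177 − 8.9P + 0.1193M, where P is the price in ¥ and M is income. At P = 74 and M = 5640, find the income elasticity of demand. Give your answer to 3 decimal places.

At P = 74, M = 5640: Q = 191.252.
Holding P constant, ∂Q/∂M = 0.1193.
η_M = (∂Q/∂M)·(M/Q) = 0.1193 × (5640/191.252) = 3.518.

3.518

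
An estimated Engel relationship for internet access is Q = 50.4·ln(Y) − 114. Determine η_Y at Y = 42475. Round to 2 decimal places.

0.12

At Y = 42475: Q = 423.096.
dQ/dY = 50.4/Y = 0.00118658 at this income.
η = (dQ/dY)·(Y/Q) = 0.00118658 × (42475/423.096) = 0.12.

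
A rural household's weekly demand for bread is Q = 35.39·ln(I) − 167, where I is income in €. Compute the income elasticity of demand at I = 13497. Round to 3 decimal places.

At I = 13497: Q = 169.567.
dQ/dI = 35.39/I = 0.00262206 at this income.
η = (dQ/dI)·(I/Q) = 0.00262206 × (13497/169.567) = 0.209.

0.209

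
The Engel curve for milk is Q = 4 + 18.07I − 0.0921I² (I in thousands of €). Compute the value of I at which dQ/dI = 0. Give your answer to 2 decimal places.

98.10

dQ/dI = 18.07 − 0.1842I.
The good is inferior where dQ/dI < 0. Setting dQ/dI = 0 gives I = 18.07 / 0.1842 = 98.10.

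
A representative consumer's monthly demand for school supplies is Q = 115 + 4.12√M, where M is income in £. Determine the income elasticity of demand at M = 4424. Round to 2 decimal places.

At M = 4424: Q = 389.034.
dQ/dM = 4.12/(2√M) = 0.0309713 at this income.
η = (dQ/dM)·(M/Q) = 0.0309713 × (4424/389.034) = 0.35.

0.35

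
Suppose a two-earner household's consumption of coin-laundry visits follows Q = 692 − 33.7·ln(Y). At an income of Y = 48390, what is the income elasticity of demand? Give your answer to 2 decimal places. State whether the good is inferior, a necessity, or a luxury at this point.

-0.10 (inferior good)

At Y = 48390: Q = 328.476.
dQ/dY = -33.7/Y = -0.000696425 at this income.
η = (dQ/dY)·(Y/Q) = -0.000696425 × (48390/328.476) = -0.10.
Since η < 0, the good is an inferior good.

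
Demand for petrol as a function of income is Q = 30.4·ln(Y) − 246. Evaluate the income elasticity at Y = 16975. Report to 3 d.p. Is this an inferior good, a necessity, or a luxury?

0.607 (necessity)

At Y = 16975: Q = 50.081.
dQ/dY = 30.4/Y = 0.00179087 at this income.
η = (dQ/dY)·(Y/Q) = 0.00179087 × (16975/50.081) = 0.607.
Since 0 < η < 1, the good is a necessity.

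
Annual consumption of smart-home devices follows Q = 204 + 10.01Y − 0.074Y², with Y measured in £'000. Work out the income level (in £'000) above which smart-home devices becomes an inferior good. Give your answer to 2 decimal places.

dQ/dY = 10.01 − 0.148Y.
The good is inferior where dQ/dY < 0. Setting dQ/dY = 0 gives Y = 10.01 / 0.148 = 67.64.

67.64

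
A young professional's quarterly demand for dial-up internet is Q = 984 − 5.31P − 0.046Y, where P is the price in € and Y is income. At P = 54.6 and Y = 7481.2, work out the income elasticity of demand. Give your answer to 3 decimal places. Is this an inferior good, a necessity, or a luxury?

At P = 54.6, Y = 7481.2: Q = 349.939.
Holding P constant, ∂Q/∂Y = −0.046.
η_Y = (∂Q/∂Y)·(Y/Q) = -0.046 × (7481.2/349.939) = -0.983.
Since η < 0, this is an inferior good.

-0.983 (inferior good)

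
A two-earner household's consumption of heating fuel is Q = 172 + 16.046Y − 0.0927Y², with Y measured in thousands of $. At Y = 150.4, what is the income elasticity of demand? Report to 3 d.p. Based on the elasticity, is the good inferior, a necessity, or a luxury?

At Y = 150.4: Q = 488.4296.
dQ/dY = 16.046 − 0.1854Y = -11.83816.
η = (dQ/dY)·(Y/Q) = -11.83816 × (150.4/488.4296) = -3.645.
η < 0 ⇒ inferior good.

-3.645 (inferior good)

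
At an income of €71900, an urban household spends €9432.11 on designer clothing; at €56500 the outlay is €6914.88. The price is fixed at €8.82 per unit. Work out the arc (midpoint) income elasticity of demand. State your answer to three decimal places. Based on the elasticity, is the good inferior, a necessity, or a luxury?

With a constant price, Q₁ = 9432.11/8.82 = 1069.400 and Q₂ = 6914.88/8.82 = 784.000 (equivalently, work directly with expenditure since P cancels).
Midpoint %ΔQ = (6914.88 − 9432.11)/8173.50 = -0.30797; midpoint %ΔI = (56500 − 71900)/64200 = -0.23988.
η = -0.30797 / -0.23988 = 1.284.
η > 1 ⇒ luxury.

1.284 (luxury)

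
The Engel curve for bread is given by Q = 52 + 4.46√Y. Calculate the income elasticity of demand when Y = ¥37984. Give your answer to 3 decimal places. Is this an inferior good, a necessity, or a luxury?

0.472 (necessity)

At Y = 37984: Q = 921.231.
dQ/dY = 4.46/(2√Y) = 0.0114421 at this income.
η = (dQ/dY)·(Y/Q) = 0.0114421 × (37984/921.231) = 0.472.
Since 0 < η < 1, the good is a necessity.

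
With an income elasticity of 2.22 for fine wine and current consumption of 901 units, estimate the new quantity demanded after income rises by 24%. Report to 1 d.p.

1381.1

%ΔQ ≈ η × %ΔI = 2.22 × 24% = 53.28%.
New Q ≈ 901 × (1 + 0.5328) = 1381.1.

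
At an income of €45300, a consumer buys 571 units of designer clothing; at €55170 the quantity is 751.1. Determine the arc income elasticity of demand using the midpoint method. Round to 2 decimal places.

1.39

ΔQ = 751.1 − 571 = 180.1; midpoint Q̄ = (571 + 751.1)/2 = 661.05.
ΔI = 55170 − 45300 = 9870; midpoint Ī = (45300 + 55170)/2 = 50235.
η = (ΔQ/Q̄) ÷ (ΔI/Ī) = (180.1/661.05) ÷ (9870/50235) = 1.39.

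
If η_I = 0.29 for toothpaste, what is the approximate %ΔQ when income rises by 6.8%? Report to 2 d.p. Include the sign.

%ΔQ ≈ η × %ΔI = 0.29 × 6.8% = 1.97%.

1.97%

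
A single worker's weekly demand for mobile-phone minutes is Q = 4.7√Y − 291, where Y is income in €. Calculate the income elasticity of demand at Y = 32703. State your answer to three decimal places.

0.760

At Y = 32703: Q = 558.947.
dQ/dY = 4.7/(2√Y) = 0.0129949 at this income.
η = (dQ/dY)·(Y/Q) = 0.0129949 × (32703/558.947) = 0.760.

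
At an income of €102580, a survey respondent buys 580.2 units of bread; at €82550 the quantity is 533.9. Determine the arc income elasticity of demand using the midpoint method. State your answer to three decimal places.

ΔQ = 533.9 − 580.2 = -46.3; midpoint Q̄ = (580.2 + 533.9)/2 = 557.05.
ΔI = 82550 − 102580 = -20030; midpoint Ī = (102580 + 82550)/2 = 92565.
η = (ΔQ/Q̄) ÷ (ΔI/Ī) = (-46.3/557.05) ÷ (-20030/92565) = 0.384.

0.384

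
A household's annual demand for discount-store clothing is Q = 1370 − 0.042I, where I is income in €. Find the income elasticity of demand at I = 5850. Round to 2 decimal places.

-0.22

At I = 5850: Q = 1124.300.
dQ/dI = −0.042.
η = (dQ/dI)·(I/Q) = -0.042 × (5850/1124.300) = -0.22.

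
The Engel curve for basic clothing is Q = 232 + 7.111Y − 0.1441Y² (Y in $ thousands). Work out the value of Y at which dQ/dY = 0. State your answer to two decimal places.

24.67

dQ/dY = 7.111 − 0.2882Y.
The good is inferior where dQ/dY < 0. Setting dQ/dY = 0 gives Y = 7.111 / 0.2882 = 24.67.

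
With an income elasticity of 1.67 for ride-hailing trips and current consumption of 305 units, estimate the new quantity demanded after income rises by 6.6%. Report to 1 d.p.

338.6

%ΔQ ≈ η × %ΔI = 1.67 × 6.6% = 11.022%.
New Q ≈ 305 × (1 + 0.11022) = 338.6.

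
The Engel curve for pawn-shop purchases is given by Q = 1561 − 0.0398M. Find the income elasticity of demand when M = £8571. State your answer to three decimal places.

At M = 8571: Q = 1219.874.
dQ/dM = −0.0398.
η = (dQ/dM)·(M/Q) = -0.0398 × (8571/1219.874) = -0.280.

-0.280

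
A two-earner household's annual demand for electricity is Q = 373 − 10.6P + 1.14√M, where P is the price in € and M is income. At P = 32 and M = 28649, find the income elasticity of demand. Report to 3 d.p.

0.425

At P = 32, M = 28649: Q = 226.757.
Holding P constant, ∂Q/∂M = 1.14/(2√M) = 0.0033676.
η_M = (∂Q/∂M)·(M/Q) = 0.0033676 × (28649/226.757) = 0.425.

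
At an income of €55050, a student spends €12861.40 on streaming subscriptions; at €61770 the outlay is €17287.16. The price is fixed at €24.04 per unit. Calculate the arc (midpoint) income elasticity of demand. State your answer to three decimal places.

2.552

With a constant price, Q₁ = 12861.40/24.04 = 535.000 and Q₂ = 17287.16/24.04 = 719.100 (equivalently, work directly with expenditure since P cancels).
Midpoint %ΔQ = (17287.16 − 12861.40)/15074.28 = 0.29360; midpoint %ΔI = (61770 − 55050)/58410 = 0.11505.
η = 0.29360 / 0.11505 = 2.552.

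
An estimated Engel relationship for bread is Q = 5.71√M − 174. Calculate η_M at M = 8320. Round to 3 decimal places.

At M = 8320: Q = 346.832.
dQ/dM = 5.71/(2√M) = 0.0313 at this income.
η = (dQ/dM)·(M/Q) = 0.0313 × (8320/346.832) = 0.751.

0.751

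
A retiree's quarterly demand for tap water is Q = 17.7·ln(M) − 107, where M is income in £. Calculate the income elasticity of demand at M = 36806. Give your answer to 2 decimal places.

0.22

At M = 36806: Q = 79.087.
dQ/dM = 17.7/M = 0.0004809 at this income.
η = (dQ/dM)·(M/Q) = 0.0004809 × (36806/79.087) = 0.22.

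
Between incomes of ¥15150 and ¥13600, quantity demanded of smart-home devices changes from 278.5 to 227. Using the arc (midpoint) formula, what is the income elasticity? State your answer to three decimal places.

1.890

ΔQ = 227 − 278.5 = -51.5; midpoint Q̄ = (278.5 + 227)/2 = 252.75.
ΔI = 13600 − 15150 = -1550; midpoint Ī = (15150 + 13600)/2 = 14375.
η = (ΔQ/Q̄) ÷ (ΔI/Ī) = (-51.5/252.75) ÷ (-1550/14375) = 1.890.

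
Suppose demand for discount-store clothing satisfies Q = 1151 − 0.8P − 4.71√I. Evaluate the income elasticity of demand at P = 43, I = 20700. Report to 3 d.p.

At P = 43, I = 20700: Q = 438.949.
Holding P constant, ∂Q/∂I = -4.71/(2√I) = -0.0163684.
η_I = (∂Q/∂I)·(I/Q) = -0.0163684 × (20700/438.949) = -0.772.

-0.772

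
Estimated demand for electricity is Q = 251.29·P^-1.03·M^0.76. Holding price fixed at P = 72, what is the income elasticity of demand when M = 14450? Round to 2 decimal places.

For a multiplicative demand Q = A·P^α·M^β, the income elasticity is β everywhere.
Here β = 0.76, so η = 0.76.

0.76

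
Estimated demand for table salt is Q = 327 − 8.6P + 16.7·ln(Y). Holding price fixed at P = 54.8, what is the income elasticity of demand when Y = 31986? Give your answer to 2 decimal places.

At P = 54.8, Y = 31986: Q = 28.950.
Holding P constant, ∂Q/∂Y = 16.7/Y = 0.000522103.
η_Y = (∂Q/∂Y)·(Y/Q) = 0.000522103 × (31986/28.950) = 0.58.

0.58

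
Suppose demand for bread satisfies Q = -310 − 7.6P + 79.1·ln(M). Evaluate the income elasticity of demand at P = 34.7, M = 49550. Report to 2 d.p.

At P = 34.7, M = 49550: Q = 281.409.
Holding P constant, ∂Q/∂M = 79.1/M = 0.00159637.
η_M = (∂Q/∂M)·(M/Q) = 0.00159637 × (49550/281.409) = 0.28.

0.28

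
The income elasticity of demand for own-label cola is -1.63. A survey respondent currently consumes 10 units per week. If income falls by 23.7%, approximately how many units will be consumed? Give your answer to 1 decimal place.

%ΔQ ≈ η × %ΔI = -1.63 × (-23.7%) = 38.631%.
New Q ≈ 10 × (1 + 0.38631) = 13.9.

13.9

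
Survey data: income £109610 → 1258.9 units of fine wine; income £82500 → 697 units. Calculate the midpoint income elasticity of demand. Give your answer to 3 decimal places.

2.036

ΔQ = 697 − 1258.9 = -561.9; midpoint Q̄ = (1258.9 + 697)/2 = 977.95.
ΔI = 82500 − 109610 = -27110; midpoint Ī = (109610 + 82500)/2 = 96055.
η = (ΔQ/Q̄) ÷ (ΔI/Ī) = (-561.9/977.95) ÷ (-27110/96055) = 2.036.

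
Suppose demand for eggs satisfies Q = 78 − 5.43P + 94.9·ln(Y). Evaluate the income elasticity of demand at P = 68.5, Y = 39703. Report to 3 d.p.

0.133

At P = 68.5, Y = 39703: Q = 710.958.
Holding P constant, ∂Q/∂Y = 94.9/Y = 0.00239025.
η_Y = (∂Q/∂Y)·(Y/Q) = 0.00239025 × (39703/710.958) = 0.133.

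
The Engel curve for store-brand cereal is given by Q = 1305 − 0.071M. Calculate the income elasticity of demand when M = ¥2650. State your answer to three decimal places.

-0.168

At M = 2650: Q = 1116.850.
dQ/dM = −0.071.
η = (dQ/dM)·(M/Q) = -0.071 × (2650/1116.850) = -0.168.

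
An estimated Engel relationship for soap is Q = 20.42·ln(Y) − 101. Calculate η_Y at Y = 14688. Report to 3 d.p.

0.215

At Y = 14688: Q = 94.926.
dQ/dY = 20.42/Y = 0.00139025 at this income.
η = (dQ/dY)·(Y/Q) = 0.00139025 × (14688/94.926) = 0.215.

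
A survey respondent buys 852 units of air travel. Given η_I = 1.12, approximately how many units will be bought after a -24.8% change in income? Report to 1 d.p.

615.3

%ΔQ ≈ η × %ΔI = 1.12 × (-24.8%) = -27.776%.
New Q ≈ 852 × (1 − 0.27776) = 615.3.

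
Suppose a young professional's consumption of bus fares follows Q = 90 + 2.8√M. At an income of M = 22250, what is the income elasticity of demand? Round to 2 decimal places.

At M = 22250: Q = 507.660.
dQ/dM = 2.8/(2√M) = 0.00938562 at this income.
η = (dQ/dM)·(M/Q) = 0.00938562 × (22250/507.660) = 0.41.

0.41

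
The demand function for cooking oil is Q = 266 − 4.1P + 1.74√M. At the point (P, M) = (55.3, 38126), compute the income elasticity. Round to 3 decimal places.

At P = 55.3, M = 38126: Q = 379.020.
Holding P constant, ∂Q/∂M = 1.74/(2√M) = 0.00445562.
η_M = (∂Q/∂M)·(M/Q) = 0.00445562 × (38126/379.020) = 0.448.

0.448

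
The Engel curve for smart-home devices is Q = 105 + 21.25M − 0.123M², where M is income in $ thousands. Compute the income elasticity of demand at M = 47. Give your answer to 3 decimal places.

At M = 47: Q = 832.0430.
dQ/dM = 21.25 − 0.246M = 9.68800.
η = (dQ/dM)·(M/Q) = 9.68800 × (47/832.0430) = 0.547.

0.547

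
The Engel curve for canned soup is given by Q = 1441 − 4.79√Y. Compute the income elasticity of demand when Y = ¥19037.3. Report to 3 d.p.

At Y = 19037.3: Q = 780.096.
dQ/dY = -4.79/(2√Y) = -0.0173581 at this income.
η = (dQ/dY)·(Y/Q) = -0.0173581 × (19037.3/780.096) = -0.424.

-0.424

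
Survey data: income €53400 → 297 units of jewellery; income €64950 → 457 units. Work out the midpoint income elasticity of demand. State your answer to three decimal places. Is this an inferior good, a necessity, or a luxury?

2.174 (luxury)

ΔQ = 457 − 297 = 160; midpoint Q̄ = (297 + 457)/2 = 377.
ΔI = 64950 − 53400 = 11550; midpoint Ī = (53400 + 64950)/2 = 59175.
η = (ΔQ/Q̄) ÷ (ΔI/Ī) = (160/377) ÷ (11550/59175) = 2.174.
η > 1 ⇒ luxury.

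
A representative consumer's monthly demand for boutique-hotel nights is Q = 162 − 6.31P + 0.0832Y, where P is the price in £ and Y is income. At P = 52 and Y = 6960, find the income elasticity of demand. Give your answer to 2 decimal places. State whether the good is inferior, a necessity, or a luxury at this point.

At P = 52, Y = 6960: Q = 412.952.
Holding P constant, ∂Q/∂Y = 0.0832.
η_Y = (∂Q/∂Y)·(Y/Q) = 0.0832 × (6960/412.952) = 1.40.
Since η > 1, this is a luxury.

1.40 (luxury)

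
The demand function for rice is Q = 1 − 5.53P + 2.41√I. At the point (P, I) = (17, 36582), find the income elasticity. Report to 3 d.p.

0.626

At P = 17, I = 36582: Q = 367.937.
Holding P constant, ∂Q/∂I = 2.41/(2√I) = 0.00630019.
η_I = (∂Q/∂I)·(I/Q) = 0.00630019 × (36582/367.937) = 0.626.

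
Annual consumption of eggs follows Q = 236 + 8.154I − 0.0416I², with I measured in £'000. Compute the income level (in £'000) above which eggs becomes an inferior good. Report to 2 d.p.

dQ/dI = 8.154 − 0.0832I.
The good is inferior where dQ/dI < 0. Setting dQ/dI = 0 gives I = 8.154 / 0.0832 = 98.00.

98.00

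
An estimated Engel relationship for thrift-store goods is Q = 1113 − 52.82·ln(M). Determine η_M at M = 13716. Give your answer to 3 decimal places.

At M = 13716: Q = 609.820.
dQ/dM = -52.82/M = -0.00385098 at this income.
η = (dQ/dM)·(M/Q) = -0.00385098 × (13716/609.820) = -0.087.

-0.087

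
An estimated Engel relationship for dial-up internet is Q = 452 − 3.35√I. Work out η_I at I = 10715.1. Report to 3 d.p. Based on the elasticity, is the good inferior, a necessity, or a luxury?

-1.648 (inferior good)

At I = 10715.1: Q = 105.229.
dQ/dI = -3.35/(2√I) = -0.0161814 at this income.
η = (dQ/dI)·(I/Q) = -0.0161814 × (10715.1/105.229) = -1.648.
Since η < 0, the good is an inferior good.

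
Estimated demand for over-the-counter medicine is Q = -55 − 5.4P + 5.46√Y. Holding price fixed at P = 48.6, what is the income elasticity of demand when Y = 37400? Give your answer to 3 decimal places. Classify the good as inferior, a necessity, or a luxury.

At P = 48.6, Y = 37400: Q = 738.474.
Holding P constant, ∂Q/∂Y = 5.46/(2√Y) = 0.0141165.
η_Y = (∂Q/∂Y)·(Y/Q) = 0.0141165 × (37400/738.474) = 0.715.
Since 0 < η < 1, this is a necessity.

0.715 (necessity)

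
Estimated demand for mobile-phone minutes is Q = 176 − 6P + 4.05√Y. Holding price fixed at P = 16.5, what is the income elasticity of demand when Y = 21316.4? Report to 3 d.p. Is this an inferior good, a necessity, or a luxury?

At P = 16.5, Y = 21316.4: Q = 668.306.
Holding P constant, ∂Q/∂Y = 4.05/(2√Y) = 0.0138697.
η_Y = (∂Q/∂Y)·(Y/Q) = 0.0138697 × (21316.4/668.306) = 0.442.
Since 0 < η < 1, this is a necessity.

0.442 (necessity)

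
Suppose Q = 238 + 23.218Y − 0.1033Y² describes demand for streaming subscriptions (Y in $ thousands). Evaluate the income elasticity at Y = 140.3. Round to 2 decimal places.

-0.55

At Y = 140.3: Q = 1462.1189.
dQ/dY = 23.218 − 0.2066Y = -5.76798.
η = (dQ/dY)·(Y/Q) = -5.76798 × (140.3/1462.1189) = -0.55.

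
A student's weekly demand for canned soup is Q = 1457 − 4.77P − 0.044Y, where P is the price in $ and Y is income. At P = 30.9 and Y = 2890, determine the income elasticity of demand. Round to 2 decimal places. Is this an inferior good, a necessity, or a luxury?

At P = 30.9, Y = 2890: Q = 1182.447.
Holding P constant, ∂Q/∂Y = −0.044.
η_Y = (∂Q/∂Y)·(Y/Q) = -0.044 × (2890/1182.447) = -0.11.
Since η < 0, this is an inferior good.

-0.11 (inferior good)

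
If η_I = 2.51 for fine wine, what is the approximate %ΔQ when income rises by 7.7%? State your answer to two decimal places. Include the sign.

%ΔQ ≈ η × %ΔI = 2.51 × 7.7% = 19.33%.

19.33%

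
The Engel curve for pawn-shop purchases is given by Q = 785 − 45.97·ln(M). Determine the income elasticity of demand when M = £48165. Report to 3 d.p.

At M = 48165: Q = 289.334.
dQ/dM = -45.97/M = -0.000954427 at this income.
η = (dQ/dM)·(M/Q) = -0.000954427 × (48165/289.334) = -0.159.

-0.159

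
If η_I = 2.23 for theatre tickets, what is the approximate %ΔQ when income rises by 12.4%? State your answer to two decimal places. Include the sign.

%ΔQ ≈ η × %ΔI = 2.23 × 12.4% = 27.65%.

27.65%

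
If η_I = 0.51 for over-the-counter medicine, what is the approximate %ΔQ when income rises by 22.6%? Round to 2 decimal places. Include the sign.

%ΔQ ≈ η × %ΔI = 0.51 × 22.6% = 11.53%.

11.53%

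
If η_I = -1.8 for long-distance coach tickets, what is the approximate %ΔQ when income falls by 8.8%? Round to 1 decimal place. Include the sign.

%ΔQ ≈ η × %ΔI = -1.8 × (-8.8%) = 15.8%.

15.8%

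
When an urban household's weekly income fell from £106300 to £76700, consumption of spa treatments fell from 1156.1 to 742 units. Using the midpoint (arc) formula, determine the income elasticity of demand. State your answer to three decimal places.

ΔQ = 742 − 1156.1 = -414.1; midpoint Q̄ = (1156.1 + 742)/2 = 949.05.
ΔI = 76700 − 106300 = -29600; midpoint Ī = (106300 + 76700)/2 = 91500.
η = (ΔQ/Q̄) ÷ (ΔI/Ī) = (-414.1/949.05) ÷ (-29600/91500) = 1.349.

1.349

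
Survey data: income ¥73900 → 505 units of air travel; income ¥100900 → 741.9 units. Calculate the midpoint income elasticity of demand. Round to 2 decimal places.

1.23

ΔQ = 741.9 − 505 = 236.9; midpoint Q̄ = (505 + 741.9)/2 = 623.45.
ΔI = 100900 − 73900 = 27000; midpoint Ī = (73900 + 100900)/2 = 87400.
η = (ΔQ/Q̄) ÷ (ΔI/Ī) = (236.9/623.45) ÷ (27000/87400) = 1.23.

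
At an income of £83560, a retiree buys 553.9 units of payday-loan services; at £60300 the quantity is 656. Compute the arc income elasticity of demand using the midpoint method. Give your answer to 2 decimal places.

-0.52

ΔQ = 656 − 553.9 = 102.1; midpoint Q̄ = (553.9 + 656)/2 = 604.95.
ΔI = 60300 − 83560 = -23260; midpoint Ī = (83560 + 60300)/2 = 71930.
η = (ΔQ/Q̄) ÷ (ΔI/Ī) = (102.1/604.95) ÷ (-23260/71930) = -0.52.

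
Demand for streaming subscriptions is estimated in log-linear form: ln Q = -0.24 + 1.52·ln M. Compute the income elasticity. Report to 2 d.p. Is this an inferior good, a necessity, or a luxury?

In a log-linear demand, the coefficient on ln M is the income elasticity.
So η = 1.52.
η > 1 ⇒ luxury.

1.52 (luxury)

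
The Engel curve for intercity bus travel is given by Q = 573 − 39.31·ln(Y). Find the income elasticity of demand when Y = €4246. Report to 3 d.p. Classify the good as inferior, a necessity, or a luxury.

At Y = 4246: Q = 244.615.
dQ/dY = -39.31/Y = -0.00925813 at this income.
η = (dQ/dY)·(Y/Q) = -0.00925813 × (4246/244.615) = -0.161.
Since η < 0, the good is an inferior good.

-0.161 (inferior good)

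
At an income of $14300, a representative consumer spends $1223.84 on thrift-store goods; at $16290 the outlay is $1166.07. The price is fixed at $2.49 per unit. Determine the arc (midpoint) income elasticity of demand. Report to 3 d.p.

-0.372

With a constant price, Q₁ = 1223.84/2.49 = 491.502 and Q₂ = 1166.07/2.49 = 468.301 (equivalently, work directly with expenditure since P cancels).
Midpoint %ΔQ = (1166.07 − 1223.84)/1194.96 = -0.04834; midpoint %ΔI = (16290 − 14300)/15295 = 0.13011.
η = -0.04834 / 0.13011 = -0.372.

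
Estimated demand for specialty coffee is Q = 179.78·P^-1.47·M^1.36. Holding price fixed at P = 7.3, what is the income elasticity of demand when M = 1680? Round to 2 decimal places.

1.36

For a multiplicative demand Q = A·P^α·M^β, the income elasticity is β everywhere.
Here β = 1.36, so η = 1.36.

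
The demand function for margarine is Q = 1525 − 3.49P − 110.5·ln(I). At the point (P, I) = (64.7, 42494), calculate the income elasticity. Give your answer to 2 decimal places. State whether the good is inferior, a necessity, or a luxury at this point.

-0.91 (inferior good)

At P = 64.7, I = 42494: Q = 121.585.
Holding P constant, ∂Q/∂I = -110.5/I = -0.00260037.
η_I = (∂Q/∂I)·(I/Q) = -0.00260037 × (42494/121.585) = -0.91.
Since η < 0, this is an inferior good.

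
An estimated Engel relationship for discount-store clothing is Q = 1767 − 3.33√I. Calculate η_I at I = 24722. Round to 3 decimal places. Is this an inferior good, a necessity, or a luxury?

At I = 24722: Q = 1243.416.
dQ/dI = -3.33/(2√I) = -0.0105894 at this income.
η = (dQ/dI)·(I/Q) = -0.0105894 × (24722/1243.416) = -0.211.
Since η < 0, the good is an inferior good.

-0.211 (inferior good)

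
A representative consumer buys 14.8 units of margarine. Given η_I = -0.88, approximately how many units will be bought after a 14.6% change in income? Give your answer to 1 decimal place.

%ΔQ ≈ η × %ΔI = -0.88 × 14.6% = -12.848%.
New Q ≈ 14.8 × (1 − 0.12848) = 12.9.

12.9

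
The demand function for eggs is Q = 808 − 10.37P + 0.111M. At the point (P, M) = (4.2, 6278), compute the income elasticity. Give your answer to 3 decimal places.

At P = 4.2, M = 6278: Q = 1461.304.
Holding P constant, ∂Q/∂M = 0.111.
η_M = (∂Q/∂M)·(M/Q) = 0.111 × (6278/1461.304) = 0.477.

0.477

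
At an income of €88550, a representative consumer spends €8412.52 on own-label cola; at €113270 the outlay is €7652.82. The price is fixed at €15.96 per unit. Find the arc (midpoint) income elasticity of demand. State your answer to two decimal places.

-0.39

With a constant price, Q₁ = 8412.52/15.96 = 527.100 and Q₂ = 7652.82/15.96 = 479.500 (equivalently, work directly with expenditure since P cancels).
Midpoint %ΔQ = (7652.82 − 8412.52)/8032.67 = -0.09458; midpoint %ΔI = (113270 − 88550)/100910 = 0.24497.
η = -0.09458 / 0.24497 = -0.39.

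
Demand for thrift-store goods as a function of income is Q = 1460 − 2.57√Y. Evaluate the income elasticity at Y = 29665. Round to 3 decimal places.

-0.218

At Y = 29665: Q = 1017.355.
dQ/dY = -2.57/(2√Y) = -0.00746072 at this income.
η = (dQ/dY)·(Y/Q) = -0.00746072 × (29665/1017.355) = -0.218.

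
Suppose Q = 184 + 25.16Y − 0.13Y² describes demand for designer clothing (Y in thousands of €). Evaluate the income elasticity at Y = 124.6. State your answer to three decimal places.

-0.693

At Y = 124.6: Q = 1300.6652.
dQ/dY = 25.16 − 0.26Y = -7.23600.
η = (dQ/dY)·(Y/Q) = -7.23600 × (124.6/1300.6652) = -0.693.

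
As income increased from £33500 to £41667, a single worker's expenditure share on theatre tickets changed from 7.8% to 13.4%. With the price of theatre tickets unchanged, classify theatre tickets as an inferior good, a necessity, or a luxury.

The budget share rises as income rises, so η > 1.

luxury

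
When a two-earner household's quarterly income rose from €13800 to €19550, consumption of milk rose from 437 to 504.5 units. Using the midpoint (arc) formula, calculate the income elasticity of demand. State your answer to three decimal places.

0.416

ΔQ = 504.5 − 437 = 67.5; midpoint Q̄ = (437 + 504.5)/2 = 470.75.
ΔI = 19550 − 13800 = 5750; midpoint Ī = (13800 + 19550)/2 = 16675.
η = (ΔQ/Q̄) ÷ (ΔI/Ī) = (67.5/470.75) ÷ (5750/16675) = 0.416.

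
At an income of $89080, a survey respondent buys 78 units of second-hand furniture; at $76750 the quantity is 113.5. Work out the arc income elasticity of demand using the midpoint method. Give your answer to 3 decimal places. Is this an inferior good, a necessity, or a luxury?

-2.493 (inferior good)

ΔQ = 113.5 − 78 = 35.5; midpoint Q̄ = (78 + 113.5)/2 = 95.75.
ΔI = 76750 − 89080 = -12330; midpoint Ī = (89080 + 76750)/2 = 82915.
η = (ΔQ/Q̄) ÷ (ΔI/Ī) = (35.5/95.75) ÷ (-12330/82915) = -2.493.
η < 0 ⇒ inferior good.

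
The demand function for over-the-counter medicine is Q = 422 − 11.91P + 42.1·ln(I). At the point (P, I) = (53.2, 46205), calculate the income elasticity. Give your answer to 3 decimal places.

0.175

At P = 53.2, I = 46205: Q = 240.578.
Holding P constant, ∂Q/∂I = 42.1/I = 0.000911157.
η_I = (∂Q/∂I)·(I/Q) = 0.000911157 × (46205/240.578) = 0.175.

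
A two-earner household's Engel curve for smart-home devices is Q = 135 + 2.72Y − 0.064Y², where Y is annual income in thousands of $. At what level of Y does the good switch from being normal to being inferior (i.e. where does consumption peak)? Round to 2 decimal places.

dQ/dY = 2.72 − 0.128Y.
The good is inferior where dQ/dY < 0. Setting dQ/dY = 0 gives Y = 2.72 / 0.128 = 21.25.

21.25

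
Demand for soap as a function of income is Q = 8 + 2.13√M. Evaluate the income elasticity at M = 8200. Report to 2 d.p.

At M = 8200: Q = 200.880.
dQ/dM = 2.13/(2√M) = 0.011761 at this income.
η = (dQ/dM)·(M/Q) = 0.011761 × (8200/200.880) = 0.48.

0.48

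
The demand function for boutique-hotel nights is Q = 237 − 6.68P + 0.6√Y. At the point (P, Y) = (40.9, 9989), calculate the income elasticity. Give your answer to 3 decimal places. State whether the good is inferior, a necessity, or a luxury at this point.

1.262 (luxury)

At P = 40.9, Y = 9989: Q = 23.755.
Holding P constant, ∂Q/∂Y = 0.6/(2√Y) = 0.00300165.
η_Y = (∂Q/∂Y)·(Y/Q) = 0.00300165 × (9989/23.755) = 1.262.
Since η > 1, this is a luxury.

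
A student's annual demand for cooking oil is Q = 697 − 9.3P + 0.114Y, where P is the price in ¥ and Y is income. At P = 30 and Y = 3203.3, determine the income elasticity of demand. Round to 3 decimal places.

At P = 30, Y = 3203.3: Q = 783.176.
Holding P constant, ∂Q/∂Y = 0.114.
η_Y = (∂Q/∂Y)·(Y/Q) = 0.114 × (3203.3/783.176) = 0.466.

0.466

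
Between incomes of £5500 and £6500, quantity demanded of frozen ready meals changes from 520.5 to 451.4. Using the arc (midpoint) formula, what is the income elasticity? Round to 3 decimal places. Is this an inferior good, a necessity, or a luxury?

-0.853 (inferior good)

ΔQ = 451.4 − 520.5 = -69.1; midpoint Q̄ = (520.5 + 451.4)/2 = 485.95.
ΔI = 6500 − 5500 = 1000; midpoint Ī = (5500 + 6500)/2 = 6000.
η = (ΔQ/Q̄) ÷ (ΔI/Ī) = (-69.1/485.95) ÷ (1000/6000) = -0.853.
η < 0 ⇒ inferior good.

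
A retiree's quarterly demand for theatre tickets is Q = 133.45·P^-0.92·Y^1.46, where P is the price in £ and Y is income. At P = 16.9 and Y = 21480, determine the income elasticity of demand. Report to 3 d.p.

For a multiplicative demand Q = A·P^α·Y^β, the income elasticity is β everywhere.
Here β = 1.46, so η = 1.460.

1.460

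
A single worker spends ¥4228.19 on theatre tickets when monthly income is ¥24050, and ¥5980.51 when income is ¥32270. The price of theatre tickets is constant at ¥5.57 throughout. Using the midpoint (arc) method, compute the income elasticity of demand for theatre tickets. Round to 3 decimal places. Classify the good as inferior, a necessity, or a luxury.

1.176 (luxury)

With a constant price, Q₁ = 4228.19/5.57 = 759.101 and Q₂ = 5980.51/5.57 = 1073.700 (equivalently, work directly with expenditure since P cancels).
Midpoint %ΔQ = (5980.51 − 4228.19)/5104.35 = 0.34330; midpoint %ΔI = (32270 − 24050)/28160 = 0.29190.
η = 0.34330 / 0.29190 = 1.176.
η > 1 ⇒ luxury.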